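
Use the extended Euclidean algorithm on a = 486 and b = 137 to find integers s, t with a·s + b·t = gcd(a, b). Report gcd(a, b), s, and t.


Euclidean algorithm on (486, 137) — divide until remainder is 0:
  486 = 3 · 137 + 75
  137 = 1 · 75 + 62
  75 = 1 · 62 + 13
  62 = 4 · 13 + 10
  13 = 1 · 10 + 3
  10 = 3 · 3 + 1
  3 = 3 · 1 + 0
gcd(486, 137) = 1.
Track Bezout coefficients alongside the remainders: start with r₀ = 486 = a·1 + b·0 (s = 1, t = 0) and r₁ = 137 = a·0 + b·1 (s = 0, t = 1); each new remainder r_{k+1} = r_{k-1} − q_k·r_k inherits s_{k+1} = s_{k-1} − q_k·s_k, t_{k+1} = t_{k-1} − q_k·t_k, so r_k = a·s_k + b·t_k at every step:
  q = 3: r = 75, s = 1 − 3·0 = 1, t = 0 − 3·1 = -3  (check: 486·1 + 137·(-3) = 75)
  q = 1: r = 62, s = 0 − 1·1 = -1, t = 1 − 1·(-3) = 4  (check: 486·(-1) + 137·4 = 62)
  q = 1: r = 13, s = 1 − 1·(-1) = 2, t = -3 − 1·4 = -7  (check: 486·2 + 137·(-7) = 13)
  q = 4: r = 10, s = -1 − 4·2 = -9, t = 4 − 4·(-7) = 32  (check: 486·(-9) + 137·32 = 10)
  q = 1: r = 3, s = 2 − 1·(-9) = 11, t = -7 − 1·32 = -39  (check: 486·11 + 137·(-39) = 3)
  q = 3: r = 1, s = -9 − 3·11 = -42, t = 32 − 3·(-39) = 149  (check: 486·(-42) + 137·149 = 1)
The row with r = 1 (the gcd) gives the Bezout coefficients s = -42, t = 149.
Result: 486 · (-42) + 137 · (149) = 1.

gcd(486, 137) = 1; s = -42, t = 149 (check: 486·(-42) + 137·149 = 1).


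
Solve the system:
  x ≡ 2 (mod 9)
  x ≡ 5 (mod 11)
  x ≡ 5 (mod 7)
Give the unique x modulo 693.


Moduli 9, 11, 7 are pairwise coprime; by CRT there is a unique solution modulo M = 9 · 11 · 7 = 693.
Solve pairwise, accumulating the modulus:
  Start with x ≡ 2 (mod 9).
  Combine with x ≡ 5 (mod 11): since gcd(9, 11) = 1, we get a unique residue mod 99.
    Write x = 2 + 9·t and substitute into x ≡ 5 (mod 11): 9·t ≡ 5 − 2 = 3 (mod 11).
    The inverse of 9 mod 11 is 5 (since 9·5 = 45 = 4·11 + 1), so t ≡ 5·3 = 15 ≡ 4 (mod 11).
    Then x = 2 + 9·4 = 38, valid modulo lcm(9, 11) = 99: x ≡ 38 (mod 99).
  Combine with x ≡ 5 (mod 7): since gcd(99, 7) = 1, we get a unique residue mod 693.
    Write x = 38 + 99·t and substitute into x ≡ 5 (mod 7): 99·t ≡ 5 − 38 = -33 (mod 7).
    Reduce coefficients mod 7: 1·t ≡ 2 (mod 7).
    So t ≡ 2 (mod 7).
    Then x = 38 + 99·2 = 236, valid modulo lcm(99, 7) = 693: x ≡ 236 (mod 693).
Verify: 236 mod 9 = 2 ✓, 236 mod 11 = 5 ✓, 236 mod 7 = 5 ✓.

x ≡ 236 (mod 693).


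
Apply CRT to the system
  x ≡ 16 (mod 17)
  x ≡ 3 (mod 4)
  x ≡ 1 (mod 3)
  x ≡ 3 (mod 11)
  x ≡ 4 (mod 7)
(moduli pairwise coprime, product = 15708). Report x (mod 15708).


Product of moduli M = 17 · 4 · 3 · 11 · 7 = 15708.
Merge one congruence at a time:
  Start: x ≡ 16 (mod 17).
  Combine with x ≡ 3 (mod 4); new modulus lcm = 68.
    Write x = 16 + 17·t and substitute into x ≡ 3 (mod 4): 17·t ≡ 3 − 16 = -13 (mod 4).
    Reduce coefficients mod 4: 1·t ≡ 3 (mod 4).
    So t ≡ 3 (mod 4).
    Then x = 16 + 17·3 = 67, valid modulo lcm(17, 4) = 68: x ≡ 67 (mod 68).
  Combine with x ≡ 1 (mod 3); new modulus lcm = 204.
    Write x = 67 + 68·t and substitute into x ≡ 1 (mod 3): 68·t ≡ 1 − 67 = -66 (mod 3).
    Reduce coefficients mod 3: 2·t ≡ 0 (mod 3).
    The inverse of 2 mod 3 is 2 (since 2·2 = 4 = 1·3 + 1), so t ≡ 2·0 = 0 ≡ 0 (mod 3).
    Then x = 67 + 68·0 = 67, valid modulo lcm(68, 3) = 204: x ≡ 67 (mod 204).
  Combine with x ≡ 3 (mod 11); new modulus lcm = 2244.
    Write x = 67 + 204·t and substitute into x ≡ 3 (mod 11): 204·t ≡ 3 − 67 = -64 (mod 11).
    Reduce coefficients mod 11: 6·t ≡ 2 (mod 11).
    The inverse of 6 mod 11 is 2 (since 6·2 = 12 = 1·11 + 1), so t ≡ 2·2 = 4 ≡ 4 (mod 11).
    Then x = 67 + 204·4 = 883, valid modulo lcm(204, 11) = 2244: x ≡ 883 (mod 2244).
  Combine with x ≡ 4 (mod 7); new modulus lcm = 15708.
    Write x = 883 + 2244·t and substitute into x ≡ 4 (mod 7): 2244·t ≡ 4 − 883 = -879 (mod 7).
    Reduce coefficients mod 7: 4·t ≡ 3 (mod 7).
    The inverse of 4 mod 7 is 2 (since 4·2 = 8 = 1·7 + 1), so t ≡ 2·3 = 6 ≡ 6 (mod 7).
    Then x = 883 + 2244·6 = 14347, valid modulo lcm(2244, 7) = 15708: x ≡ 14347 (mod 15708).
Verify against each original: 14347 mod 17 = 16, 14347 mod 4 = 3, 14347 mod 3 = 1, 14347 mod 11 = 3, 14347 mod 7 = 4.

x ≡ 14347 (mod 15708).


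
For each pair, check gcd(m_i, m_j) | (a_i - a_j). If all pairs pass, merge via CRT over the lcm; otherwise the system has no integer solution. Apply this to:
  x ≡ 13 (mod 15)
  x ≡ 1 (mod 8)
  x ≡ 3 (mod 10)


Moduli 15, 8, 10 are not pairwise coprime, so CRT works modulo lcm(m_i) when all pairwise compatibility conditions hold.
Pairwise compatibility: gcd(m_i, m_j) must divide a_i - a_j for every pair.
Merge one congruence at a time:
  Start: x ≡ 13 (mod 15).
  Combine with x ≡ 1 (mod 8): gcd(15, 8) = 1; 1 - 13 = -12, which IS divisible by 1, so compatible.
    Write x = 13 + 15·t and substitute into x ≡ 1 (mod 8): 15·t ≡ 1 − 13 = -12 (mod 8).
    Reduce coefficients mod 8: 7·t ≡ 4 (mod 8).
    The inverse of 7 mod 8 is 7 (since 7·7 = 49 = 6·8 + 1), so t ≡ 7·4 = 28 ≡ 4 (mod 8).
    Then x = 13 + 15·4 = 73, valid modulo lcm(15, 8) = 120: x ≡ 73 (mod 120).
  Combine with x ≡ 3 (mod 10): gcd(120, 10) = 10; 3 - 73 = -70, which IS divisible by 10, so compatible.
    Write x = 73 + 120·t and substitute into x ≡ 3 (mod 10): 120·t ≡ 3 − 73 = -70 (mod 10).
    Divide the congruence (and modulus) by g = 10: 12·t ≡ -7 (mod 1).
    Modulo 1 every t works; take t = 0.
    Then x = 73 + 120·0 = 73, valid modulo lcm(120, 10) = 120: x ≡ 73 (mod 120).
Verify: 73 mod 15 = 13, 73 mod 8 = 1, 73 mod 10 = 3.

x ≡ 73 (mod 120).


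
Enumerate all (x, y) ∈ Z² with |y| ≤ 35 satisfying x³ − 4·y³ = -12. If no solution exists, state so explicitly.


The equation is x³ - 4y³ = -12. For fixed y, x³ = 4·y³ − 12, so a solution requires the RHS to be a perfect cube.
Strategy: iterate y from -35 to 35, compute RHS = 4·y³ − 12, and check whether it is a (positive or negative) perfect cube.
Check small values of y:
  y = 0: RHS = -12 is not a perfect cube.
  y = 1: RHS = -8 = (-2)³ ⇒ x = -2 works.
  y = -1: RHS = -16 is not a perfect cube.
  y = 2: RHS = 20 is not a perfect cube.
  y = -2: RHS = -44 is not a perfect cube.
  y = 3: RHS = 96 is not a perfect cube.
  y = -3: RHS = -120 is not a perfect cube.
Continuing, at y = -5: RHS = -512 = (-8)³ ⇒ x = -8 works.
Searching the remaining y in |y| ≤ 35 finds no further solutions.
Collected solutions: (-2, 1), (-8, -5).

Solutions (with |y| ≤ 35): (-2, 1), (-8, -5).


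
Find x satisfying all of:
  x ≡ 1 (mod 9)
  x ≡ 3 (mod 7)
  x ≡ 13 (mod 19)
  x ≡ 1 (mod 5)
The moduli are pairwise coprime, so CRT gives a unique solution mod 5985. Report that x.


Product of moduli M = 9 · 7 · 19 · 5 = 5985.
Merge one congruence at a time:
  Start: x ≡ 1 (mod 9).
  Combine with x ≡ 3 (mod 7); new modulus lcm = 63.
    Write x = 1 + 9·t and substitute into x ≡ 3 (mod 7): 9·t ≡ 3 − 1 = 2 (mod 7).
    Reduce coefficients mod 7: 2·t ≡ 2 (mod 7).
    The inverse of 2 mod 7 is 4 (since 2·4 = 8 = 1·7 + 1), so t ≡ 4·2 = 8 ≡ 1 (mod 7).
    Then x = 1 + 9·1 = 10, valid modulo lcm(9, 7) = 63: x ≡ 10 (mod 63).
  Combine with x ≡ 13 (mod 19); new modulus lcm = 1197.
    Write x = 10 + 63·t and substitute into x ≡ 13 (mod 19): 63·t ≡ 13 − 10 = 3 (mod 19).
    Reduce coefficients mod 19: 6·t ≡ 3 (mod 19).
    The inverse of 6 mod 19 is 16 (since 6·16 = 96 = 5·19 + 1), so t ≡ 16·3 = 48 ≡ 10 (mod 19).
    Then x = 10 + 63·10 = 640, valid modulo lcm(63, 19) = 1197: x ≡ 640 (mod 1197).
  Combine with x ≡ 1 (mod 5); new modulus lcm = 5985.
    Write x = 640 + 1197·t and substitute into x ≡ 1 (mod 5): 1197·t ≡ 1 − 640 = -639 (mod 5).
    Reduce coefficients mod 5: 2·t ≡ 1 (mod 5).
    The inverse of 2 mod 5 is 3 (since 2·3 = 6 = 1·5 + 1), so t ≡ 3·1 = 3 ≡ 3 (mod 5).
    Then x = 640 + 1197·3 = 4231, valid modulo lcm(1197, 5) = 5985: x ≡ 4231 (mod 5985).
Verify against each original: 4231 mod 9 = 1, 4231 mod 7 = 3, 4231 mod 19 = 13, 4231 mod 5 = 1.

x ≡ 4231 (mod 5985).


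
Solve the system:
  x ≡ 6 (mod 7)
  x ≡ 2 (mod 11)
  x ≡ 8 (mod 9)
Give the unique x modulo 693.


Moduli 7, 11, 9 are pairwise coprime; by CRT there is a unique solution modulo M = 7 · 11 · 9 = 693.
Solve pairwise, accumulating the modulus:
  Start with x ≡ 6 (mod 7).
  Combine with x ≡ 2 (mod 11): since gcd(7, 11) = 1, we get a unique residue mod 77.
    Write x = 6 + 7·t and substitute into x ≡ 2 (mod 11): 7·t ≡ 2 − 6 = -4 (mod 11).
    Reduce coefficients mod 11: 7·t ≡ 7 (mod 11).
    The inverse of 7 mod 11 is 8 (since 7·8 = 56 = 5·11 + 1), so t ≡ 8·7 = 56 ≡ 1 (mod 11).
    Then x = 6 + 7·1 = 13, valid modulo lcm(7, 11) = 77: x ≡ 13 (mod 77).
  Combine with x ≡ 8 (mod 9): since gcd(77, 9) = 1, we get a unique residue mod 693.
    Write x = 13 + 77·t and substitute into x ≡ 8 (mod 9): 77·t ≡ 8 − 13 = -5 (mod 9).
    Reduce coefficients mod 9: 5·t ≡ 4 (mod 9).
    The inverse of 5 mod 9 is 2 (since 5·2 = 10 = 1·9 + 1), so t ≡ 2·4 = 8 ≡ 8 (mod 9).
    Then x = 13 + 77·8 = 629, valid modulo lcm(77, 9) = 693: x ≡ 629 (mod 693).
Verify: 629 mod 7 = 6 ✓, 629 mod 11 = 2 ✓, 629 mod 9 = 8 ✓.

x ≡ 629 (mod 693).


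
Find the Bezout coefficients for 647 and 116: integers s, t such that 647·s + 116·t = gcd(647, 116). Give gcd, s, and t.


Euclidean algorithm on (647, 116) — divide until remainder is 0:
  647 = 5 · 116 + 67
  116 = 1 · 67 + 49
  67 = 1 · 49 + 18
  49 = 2 · 18 + 13
  18 = 1 · 13 + 5
  13 = 2 · 5 + 3
  5 = 1 · 3 + 2
  3 = 1 · 2 + 1
  2 = 2 · 1 + 0
gcd(647, 116) = 1.
Track Bezout coefficients alongside the remainders: start with r₀ = 647 = a·1 + b·0 (s = 1, t = 0) and r₁ = 116 = a·0 + b·1 (s = 0, t = 1); each new remainder r_{k+1} = r_{k-1} − q_k·r_k inherits s_{k+1} = s_{k-1} − q_k·s_k, t_{k+1} = t_{k-1} − q_k·t_k, so r_k = a·s_k + b·t_k at every step:
  q = 5: r = 67, s = 1 − 5·0 = 1, t = 0 − 5·1 = -5  (check: 647·1 + 116·(-5) = 67)
  q = 1: r = 49, s = 0 − 1·1 = -1, t = 1 − 1·(-5) = 6  (check: 647·(-1) + 116·6 = 49)
  q = 1: r = 18, s = 1 − 1·(-1) = 2, t = -5 − 1·6 = -11  (check: 647·2 + 116·(-11) = 18)
  q = 2: r = 13, s = -1 − 2·2 = -5, t = 6 − 2·(-11) = 28  (check: 647·(-5) + 116·28 = 13)
  q = 1: r = 5, s = 2 − 1·(-5) = 7, t = -11 − 1·28 = -39  (check: 647·7 + 116·(-39) = 5)
  q = 2: r = 3, s = -5 − 2·7 = -19, t = 28 − 2·(-39) = 106  (check: 647·(-19) + 116·106 = 3)
  q = 1: r = 2, s = 7 − 1·(-19) = 26, t = -39 − 1·106 = -145  (check: 647·26 + 116·(-145) = 2)
  q = 1: r = 1, s = -19 − 1·26 = -45, t = 106 − 1·(-145) = 251  (check: 647·(-45) + 116·251 = 1)
The row with r = 1 (the gcd) gives the Bezout coefficients s = -45, t = 251.
Result: 647 · (-45) + 116 · (251) = 1.

gcd(647, 116) = 1; s = -45, t = 251 (check: 647·(-45) + 116·251 = 1).


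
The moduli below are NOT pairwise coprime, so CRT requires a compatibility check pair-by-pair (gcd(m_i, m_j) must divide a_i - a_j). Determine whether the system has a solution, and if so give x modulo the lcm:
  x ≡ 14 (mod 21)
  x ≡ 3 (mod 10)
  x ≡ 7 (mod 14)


Moduli 21, 10, 14 are not pairwise coprime, so CRT works modulo lcm(m_i) when all pairwise compatibility conditions hold.
Pairwise compatibility: gcd(m_i, m_j) must divide a_i - a_j for every pair.
Merge one congruence at a time:
  Start: x ≡ 14 (mod 21).
  Combine with x ≡ 3 (mod 10): gcd(21, 10) = 1; 3 - 14 = -11, which IS divisible by 1, so compatible.
    Write x = 14 + 21·t and substitute into x ≡ 3 (mod 10): 21·t ≡ 3 − 14 = -11 (mod 10).
    Reduce coefficients mod 10: 1·t ≡ 9 (mod 10).
    So t ≡ 9 (mod 10).
    Then x = 14 + 21·9 = 203, valid modulo lcm(21, 10) = 210: x ≡ 203 (mod 210).
  Combine with x ≡ 7 (mod 14): gcd(210, 14) = 14; 7 - 203 = -196, which IS divisible by 14, so compatible.
    Write x = 203 + 210·t and substitute into x ≡ 7 (mod 14): 210·t ≡ 7 − 203 = -196 (mod 14).
    Divide the congruence (and modulus) by g = 14: 15·t ≡ -14 (mod 1).
    Modulo 1 every t works; take t = 0.
    Then x = 203 + 210·0 = 203, valid modulo lcm(210, 14) = 210: x ≡ 203 (mod 210).
Verify: 203 mod 21 = 14, 203 mod 10 = 3, 203 mod 14 = 7.

x ≡ 203 (mod 210).


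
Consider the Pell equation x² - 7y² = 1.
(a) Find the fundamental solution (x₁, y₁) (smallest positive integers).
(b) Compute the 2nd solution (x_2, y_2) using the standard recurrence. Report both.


Step 1: Find the fundamental solution (x₁, y₁) of x² - 7y² = 1.
  Expand √7 as a continued fraction. a₀ = ⌊√7⌋ = 2; iterate m_{k+1} = d_k·a_k − m_k, d_{k+1} = (7 − m_{k+1}²)/d_k, a_{k+1} = ⌊(a₀ + m_{k+1})/d_{k+1}⌋ (starting m₀ = 0, d₀ = 1), with convergents p_k = a_k·p_{k-1} + p_{k-2}, q_k = a_k·q_{k-1} + q_{k-2} (p₋₁ = 1, q₋₁ = 0):
  k = 0: a₀ = 2; p₀/q₀ = 2/1; p₀² − 7·q₀² = 4 − 7 = -3.
  k = 1: m = 2, d = 3, a = ⌊(2 + 2)/3⌋ = 1; p/q = (1·2 + 1)/(1·1 + 0) = 3/1; p² − 7·q² = 9 − 7 = 2.
  k = 2: m = 1, d = 2, a = ⌊(2 + 1)/2⌋ = 1; p/q = (1·3 + 2)/(1·1 + 1) = 5/2; p² − 7·q² = 25 − 28 = -3.
  k = 3: m = 1, d = 3, a = ⌊(2 + 1)/3⌋ = 1; p/q = (1·5 + 3)/(1·2 + 1) = 8/3; p² − 7·q² = 64 − 63 = 1.
  The first convergent with p² − 7·q² = 1 gives the fundamental solution (x₁, y₁) = (8, 3).
Step 2: Apply the recurrence (x_{n+1}, y_{n+1}) = (x₁x_n + 7y₁y_n, x₁y_n + y₁x_n) repeatedly.
  From (x_1, y_1) = (8, 3): x_2 = 8·8 + 7·3·3 = 127; y_2 = 8·3 + 3·8 = 48.
Step 3: Verify x_2² - 7·y_2² = 16129 - 16128 = 1 (should be 1). ✓

(x_1, y_1) = (8, 3); (x_2, y_2) = (127, 48).


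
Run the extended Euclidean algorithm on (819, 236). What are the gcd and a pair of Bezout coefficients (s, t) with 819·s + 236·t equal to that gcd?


Euclidean algorithm on (819, 236) — divide until remainder is 0:
  819 = 3 · 236 + 111
  236 = 2 · 111 + 14
  111 = 7 · 14 + 13
  14 = 1 · 13 + 1
  13 = 13 · 1 + 0
gcd(819, 236) = 1.
Track Bezout coefficients alongside the remainders: start with r₀ = 819 = a·1 + b·0 (s = 1, t = 0) and r₁ = 236 = a·0 + b·1 (s = 0, t = 1); each new remainder r_{k+1} = r_{k-1} − q_k·r_k inherits s_{k+1} = s_{k-1} − q_k·s_k, t_{k+1} = t_{k-1} − q_k·t_k, so r_k = a·s_k + b·t_k at every step:
  q = 3: r = 111, s = 1 − 3·0 = 1, t = 0 − 3·1 = -3  (check: 819·1 + 236·(-3) = 111)
  q = 2: r = 14, s = 0 − 2·1 = -2, t = 1 − 2·(-3) = 7  (check: 819·(-2) + 236·7 = 14)
  q = 7: r = 13, s = 1 − 7·(-2) = 15, t = -3 − 7·7 = -52  (check: 819·15 + 236·(-52) = 13)
  q = 1: r = 1, s = -2 − 1·15 = -17, t = 7 − 1·(-52) = 59  (check: 819·(-17) + 236·59 = 1)
The row with r = 1 (the gcd) gives the Bezout coefficients s = -17, t = 59.
Result: 819 · (-17) + 236 · (59) = 1.

gcd(819, 236) = 1; s = -17, t = 59 (check: 819·(-17) + 236·59 = 1).


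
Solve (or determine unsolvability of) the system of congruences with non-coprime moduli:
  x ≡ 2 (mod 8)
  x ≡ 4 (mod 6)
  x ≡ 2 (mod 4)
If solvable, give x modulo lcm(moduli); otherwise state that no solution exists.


Moduli 8, 6, 4 are not pairwise coprime, so CRT works modulo lcm(m_i) when all pairwise compatibility conditions hold.
Pairwise compatibility: gcd(m_i, m_j) must divide a_i - a_j for every pair.
Merge one congruence at a time:
  Start: x ≡ 2 (mod 8).
  Combine with x ≡ 4 (mod 6): gcd(8, 6) = 2; 4 - 2 = 2, which IS divisible by 2, so compatible.
    Write x = 2 + 8·t and substitute into x ≡ 4 (mod 6): 8·t ≡ 4 − 2 = 2 (mod 6).
    Divide the congruence (and modulus) by g = 2: 4·t ≡ 1 (mod 3).
    Reduce coefficients mod 3: 1·t ≡ 1 (mod 3).
    So t ≡ 1 (mod 3).
    Then x = 2 + 8·1 = 10, valid modulo lcm(8, 6) = 24: x ≡ 10 (mod 24).
  Combine with x ≡ 2 (mod 4): gcd(24, 4) = 4; 2 - 10 = -8, which IS divisible by 4, so compatible.
    Write x = 10 + 24·t and substitute into x ≡ 2 (mod 4): 24·t ≡ 2 − 10 = -8 (mod 4).
    Divide the congruence (and modulus) by g = 4: 6·t ≡ -2 (mod 1).
    Modulo 1 every t works; take t = 0.
    Then x = 10 + 24·0 = 10, valid modulo lcm(24, 4) = 24: x ≡ 10 (mod 24).
Verify: 10 mod 8 = 2, 10 mod 6 = 4, 10 mod 4 = 2.

x ≡ 10 (mod 24).


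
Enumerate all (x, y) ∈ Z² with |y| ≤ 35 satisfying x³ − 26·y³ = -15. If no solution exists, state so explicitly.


The equation is x³ - 26y³ = -15. For fixed y, x³ = 26·y³ − 15, so a solution requires the RHS to be a perfect cube.
Strategy: iterate y from -35 to 35, compute RHS = 26·y³ − 15, and check whether it is a (positive or negative) perfect cube.
Check small values of y:
  y = 0: RHS = -15 is not a perfect cube.
  y = 1: RHS = 11 is not a perfect cube.
  y = -1: RHS = -41 is not a perfect cube.
  y = 2: RHS = 193 is not a perfect cube.
  y = -2: RHS = -223 is not a perfect cube.
  y = 3: RHS = 687 is not a perfect cube.
  y = -3: RHS = -717 is not a perfect cube.
Continuing the search up to |y| = 35 finds no solutions either.
No (x, y) in the scanned range satisfies the equation.

No integer solutions with |y| ≤ 35.


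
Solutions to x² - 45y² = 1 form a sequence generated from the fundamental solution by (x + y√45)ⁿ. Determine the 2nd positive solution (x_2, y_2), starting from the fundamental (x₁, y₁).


Step 1: Find the fundamental solution (x₁, y₁) of x² - 45y² = 1.
  Expand √45 as a continued fraction. a₀ = ⌊√45⌋ = 6; iterate m_{k+1} = d_k·a_k − m_k, d_{k+1} = (45 − m_{k+1}²)/d_k, a_{k+1} = ⌊(a₀ + m_{k+1})/d_{k+1}⌋ (starting m₀ = 0, d₀ = 1), with convergents p_k = a_k·p_{k-1} + p_{k-2}, q_k = a_k·q_{k-1} + q_{k-2} (p₋₁ = 1, q₋₁ = 0):
  k = 0: a₀ = 6; p₀/q₀ = 6/1; p₀² − 45·q₀² = 36 − 45 = -9.
  k = 1: m = 6, d = 9, a = ⌊(6 + 6)/9⌋ = 1; p/q = (1·6 + 1)/(1·1 + 0) = 7/1; p² − 45·q² = 49 − 45 = 4.
  k = 2: m = 3, d = 4, a = ⌊(6 + 3)/4⌋ = 2; p/q = (2·7 + 6)/(2·1 + 1) = 20/3; p² − 45·q² = 400 − 405 = -5.
  k = 3: m = 5, d = 5, a = ⌊(6 + 5)/5⌋ = 2; p/q = (2·20 + 7)/(2·3 + 1) = 47/7; p² − 45·q² = 2209 − 2205 = 4.
  k = 4: m = 5, d = 4, a = ⌊(6 + 5)/4⌋ = 2; p/q = (2·47 + 20)/(2·7 + 3) = 114/17; p² − 45·q² = 12996 − 13005 = -9.
  k = 5: m = 3, d = 9, a = ⌊(6 + 3)/9⌋ = 1; p/q = (1·114 + 47)/(1·17 + 7) = 161/24; p² − 45·q² = 25921 − 25920 = 1.
  The first convergent with p² − 45·q² = 1 gives the fundamental solution (x₁, y₁) = (161, 24).
Step 2: Apply the recurrence (x_{n+1}, y_{n+1}) = (x₁x_n + 45y₁y_n, x₁y_n + y₁x_n) repeatedly.
  From (x_1, y_1) = (161, 24): x_2 = 161·161 + 45·24·24 = 51841; y_2 = 161·24 + 24·161 = 7728.
Step 3: Verify x_2² - 45·y_2² = 2687489281 - 2687489280 = 1 (should be 1). ✓

(x_1, y_1) = (161, 24); (x_2, y_2) = (51841, 7728).


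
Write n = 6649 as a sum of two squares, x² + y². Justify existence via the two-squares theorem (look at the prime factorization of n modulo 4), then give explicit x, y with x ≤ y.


Step 1: Factor n = 6649 = 61 · 109.
Step 2: Check the mod-4 condition on each prime factor: 61 ≡ 1 (mod 4), exponent 1; 109 ≡ 1 (mod 4), exponent 1.
All primes ≡ 3 (mod 4) appear to even exponent (or don't appear), so by the two-squares theorem n IS expressible as a sum of two squares.
Step 3: Build a representation. Here n = 61 · 109 is a product of primes ≡ 1 (mod 4). Each prime p ≡ 1 (mod 4) is itself a sum of two squares; find a² by testing p − a² for a perfect square:
  61: 61 − 1² = 60, 61 − 2² = 57, 61 − 3² = 52, 61 − 4² = 45, 61 − 5² = 36 = 6² ⇒ 61 = 5² + 6².
  109: 109 − 1² = 108, 109 − 2² = 105, 109 − 3² = 100 = 10² ⇒ 109 = 3² + 10².
  Combine using the Brahmagupta–Fibonacci identity (a² + b²)(c² + d²) = (ac − bd)² + (ad + bc)² = (ac + bd)² + (ad − bc)²:
  61 · 109 = 6649: from (5² + 6²)(3² + 10²), take (5·3 − 6·10, 5·10 + 6·3) = (15 − 60, 50 + 18) = (-45, 68); dropping signs (only squares matter) gives (45, 68); check 45² + 68² = 2025 + 4624 = 6649 ✓.
Step 4: Order so x ≤ y and verify: 45² + 68² = 2025 + 4624 = 6649 = n. ✓

n = 6649 = 45² + 68² (one valid representation with x ≤ y).


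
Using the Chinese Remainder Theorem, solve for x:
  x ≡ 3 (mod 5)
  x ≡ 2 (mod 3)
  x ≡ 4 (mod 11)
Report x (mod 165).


Moduli 5, 3, 11 are pairwise coprime; by CRT there is a unique solution modulo M = 5 · 3 · 11 = 165.
Solve pairwise, accumulating the modulus:
  Start with x ≡ 3 (mod 5).
  Combine with x ≡ 2 (mod 3): since gcd(5, 3) = 1, we get a unique residue mod 15.
    Write x = 3 + 5·t and substitute into x ≡ 2 (mod 3): 5·t ≡ 2 − 3 = -1 (mod 3).
    Reduce coefficients mod 3: 2·t ≡ 2 (mod 3).
    The inverse of 2 mod 3 is 2 (since 2·2 = 4 = 1·3 + 1), so t ≡ 2·2 = 4 ≡ 1 (mod 3).
    Then x = 3 + 5·1 = 8, valid modulo lcm(5, 3) = 15: x ≡ 8 (mod 15).
  Combine with x ≡ 4 (mod 11): since gcd(15, 11) = 1, we get a unique residue mod 165.
    Write x = 8 + 15·t and substitute into x ≡ 4 (mod 11): 15·t ≡ 4 − 8 = -4 (mod 11).
    Reduce coefficients mod 11: 4·t ≡ 7 (mod 11).
    The inverse of 4 mod 11 is 3 (since 4·3 = 12 = 1·11 + 1), so t ≡ 3·7 = 21 ≡ 10 (mod 11).
    Then x = 8 + 15·10 = 158, valid modulo lcm(15, 11) = 165: x ≡ 158 (mod 165).
Verify: 158 mod 5 = 3 ✓, 158 mod 3 = 2 ✓, 158 mod 11 = 4 ✓.

x ≡ 158 (mod 165).


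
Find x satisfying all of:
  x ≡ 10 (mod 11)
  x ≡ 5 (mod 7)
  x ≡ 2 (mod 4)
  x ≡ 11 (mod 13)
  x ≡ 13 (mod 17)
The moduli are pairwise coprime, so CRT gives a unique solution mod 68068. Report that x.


Product of moduli M = 11 · 7 · 4 · 13 · 17 = 68068.
Merge one congruence at a time:
  Start: x ≡ 10 (mod 11).
  Combine with x ≡ 5 (mod 7); new modulus lcm = 77.
    Write x = 10 + 11·t and substitute into x ≡ 5 (mod 7): 11·t ≡ 5 − 10 = -5 (mod 7).
    Reduce coefficients mod 7: 4·t ≡ 2 (mod 7).
    The inverse of 4 mod 7 is 2 (since 4·2 = 8 = 1·7 + 1), so t ≡ 2·2 = 4 ≡ 4 (mod 7).
    Then x = 10 + 11·4 = 54, valid modulo lcm(11, 7) = 77: x ≡ 54 (mod 77).
  Combine with x ≡ 2 (mod 4); new modulus lcm = 308.
    Write x = 54 + 77·t and substitute into x ≡ 2 (mod 4): 77·t ≡ 2 − 54 = -52 (mod 4).
    Reduce coefficients mod 4: 1·t ≡ 0 (mod 4).
    So t ≡ 0 (mod 4).
    Then x = 54 + 77·0 = 54, valid modulo lcm(77, 4) = 308: x ≡ 54 (mod 308).
  Combine with x ≡ 11 (mod 13); new modulus lcm = 4004.
    Write x = 54 + 308·t and substitute into x ≡ 11 (mod 13): 308·t ≡ 11 − 54 = -43 (mod 13).
    Reduce coefficients mod 13: 9·t ≡ 9 (mod 13).
    The inverse of 9 mod 13 is 3 (since 9·3 = 27 = 2·13 + 1), so t ≡ 3·9 = 27 ≡ 1 (mod 13).
    Then x = 54 + 308·1 = 362, valid modulo lcm(308, 13) = 4004: x ≡ 362 (mod 4004).
  Combine with x ≡ 13 (mod 17); new modulus lcm = 68068.
    Write x = 362 + 4004·t and substitute into x ≡ 13 (mod 17): 4004·t ≡ 13 − 362 = -349 (mod 17).
    Reduce coefficients mod 17: 9·t ≡ 8 (mod 17).
    The inverse of 9 mod 17 is 2 (since 9·2 = 18 = 1·17 + 1), so t ≡ 2·8 = 16 ≡ 16 (mod 17).
    Then x = 362 + 4004·16 = 64426, valid modulo lcm(4004, 17) = 68068: x ≡ 64426 (mod 68068).
Verify against each original: 64426 mod 11 = 10, 64426 mod 7 = 5, 64426 mod 4 = 2, 64426 mod 13 = 11, 64426 mod 17 = 13.

x ≡ 64426 (mod 68068).


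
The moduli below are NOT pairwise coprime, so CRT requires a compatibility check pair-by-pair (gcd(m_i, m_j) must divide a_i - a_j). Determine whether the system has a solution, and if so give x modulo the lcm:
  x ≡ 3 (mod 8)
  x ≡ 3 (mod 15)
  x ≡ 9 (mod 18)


Moduli 8, 15, 18 are not pairwise coprime, so CRT works modulo lcm(m_i) when all pairwise compatibility conditions hold.
Pairwise compatibility: gcd(m_i, m_j) must divide a_i - a_j for every pair.
Merge one congruence at a time:
  Start: x ≡ 3 (mod 8).
  Combine with x ≡ 3 (mod 15): gcd(8, 15) = 1; 3 - 3 = 0, which IS divisible by 1, so compatible.
    Write x = 3 + 8·t and substitute into x ≡ 3 (mod 15): 8·t ≡ 3 − 3 = 0 (mod 15).
    The inverse of 8 mod 15 is 2 (since 8·2 = 16 = 1·15 + 1), so t ≡ 2·0 = 0 ≡ 0 (mod 15).
    Then x = 3 + 8·0 = 3, valid modulo lcm(8, 15) = 120: x ≡ 3 (mod 120).
  Combine with x ≡ 9 (mod 18): gcd(120, 18) = 6; 9 - 3 = 6, which IS divisible by 6, so compatible.
    Write x = 3 + 120·t and substitute into x ≡ 9 (mod 18): 120·t ≡ 9 − 3 = 6 (mod 18).
    Divide the congruence (and modulus) by g = 6: 20·t ≡ 1 (mod 3).
    Reduce coefficients mod 3: 2·t ≡ 1 (mod 3).
    The inverse of 2 mod 3 is 2 (since 2·2 = 4 = 1·3 + 1), so t ≡ 2·1 = 2 ≡ 2 (mod 3).
    Then x = 3 + 120·2 = 243, valid modulo lcm(120, 18) = 360: x ≡ 243 (mod 360).
Verify: 243 mod 8 = 3, 243 mod 15 = 3, 243 mod 18 = 9.

x ≡ 243 (mod 360).


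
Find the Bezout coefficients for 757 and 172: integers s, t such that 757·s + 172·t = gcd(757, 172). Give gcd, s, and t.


Euclidean algorithm on (757, 172) — divide until remainder is 0:
  757 = 4 · 172 + 69
  172 = 2 · 69 + 34
  69 = 2 · 34 + 1
  34 = 34 · 1 + 0
gcd(757, 172) = 1.
Track Bezout coefficients alongside the remainders: start with r₀ = 757 = a·1 + b·0 (s = 1, t = 0) and r₁ = 172 = a·0 + b·1 (s = 0, t = 1); each new remainder r_{k+1} = r_{k-1} − q_k·r_k inherits s_{k+1} = s_{k-1} − q_k·s_k, t_{k+1} = t_{k-1} − q_k·t_k, so r_k = a·s_k + b·t_k at every step:
  q = 4: r = 69, s = 1 − 4·0 = 1, t = 0 − 4·1 = -4  (check: 757·1 + 172·(-4) = 69)
  q = 2: r = 34, s = 0 − 2·1 = -2, t = 1 − 2·(-4) = 9  (check: 757·(-2) + 172·9 = 34)
  q = 2: r = 1, s = 1 − 2·(-2) = 5, t = -4 − 2·9 = -22  (check: 757·5 + 172·(-22) = 1)
The row with r = 1 (the gcd) gives the Bezout coefficients s = 5, t = -22.
Result: 757 · (5) + 172 · (-22) = 1.

gcd(757, 172) = 1; s = 5, t = -22 (check: 757·5 + 172·(-22) = 1).


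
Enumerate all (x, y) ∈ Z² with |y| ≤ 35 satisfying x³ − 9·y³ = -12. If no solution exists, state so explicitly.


The equation is x³ - 9y³ = -12. For fixed y, x³ = 9·y³ − 12, so a solution requires the RHS to be a perfect cube.
Strategy: iterate y from -35 to 35, compute RHS = 9·y³ − 12, and check whether it is a (positive or negative) perfect cube.
Check small values of y:
  y = 0: RHS = -12 is not a perfect cube.
  y = 1: RHS = -3 is not a perfect cube.
  y = -1: RHS = -21 is not a perfect cube.
  y = 2: RHS = 60 is not a perfect cube.
  y = -2: RHS = -84 is not a perfect cube.
  y = 3: RHS = 231 is not a perfect cube.
  y = -3: RHS = -255 is not a perfect cube.
Continuing the search up to |y| = 35 finds no solutions either.
No (x, y) in the scanned range satisfies the equation.

No integer solutions with |y| ≤ 35.


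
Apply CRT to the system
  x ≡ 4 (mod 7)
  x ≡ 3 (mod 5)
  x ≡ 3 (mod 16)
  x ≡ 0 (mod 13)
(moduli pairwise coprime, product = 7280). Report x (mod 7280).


Product of moduli M = 7 · 5 · 16 · 13 = 7280.
Merge one congruence at a time:
  Start: x ≡ 4 (mod 7).
  Combine with x ≡ 3 (mod 5); new modulus lcm = 35.
    Write x = 4 + 7·t and substitute into x ≡ 3 (mod 5): 7·t ≡ 3 − 4 = -1 (mod 5).
    Reduce coefficients mod 5: 2·t ≡ 4 (mod 5).
    The inverse of 2 mod 5 is 3 (since 2·3 = 6 = 1·5 + 1), so t ≡ 3·4 = 12 ≡ 2 (mod 5).
    Then x = 4 + 7·2 = 18, valid modulo lcm(7, 5) = 35: x ≡ 18 (mod 35).
  Combine with x ≡ 3 (mod 16); new modulus lcm = 560.
    Write x = 18 + 35·t and substitute into x ≡ 3 (mod 16): 35·t ≡ 3 − 18 = -15 (mod 16).
    Reduce coefficients mod 16: 3·t ≡ 1 (mod 16).
    The inverse of 3 mod 16 is 11 (since 3·11 = 33 = 2·16 + 1), so t ≡ 11·1 = 11 ≡ 11 (mod 16).
    Then x = 18 + 35·11 = 403, valid modulo lcm(35, 16) = 560: x ≡ 403 (mod 560).
  Combine with x ≡ 0 (mod 13); new modulus lcm = 7280.
    Write x = 403 + 560·t and substitute into x ≡ 0 (mod 13): 560·t ≡ 0 − 403 = -403 (mod 13).
    Reduce coefficients mod 13: 1·t ≡ 0 (mod 13).
    So t ≡ 0 (mod 13).
    Then x = 403 + 560·0 = 403, valid modulo lcm(560, 13) = 7280: x ≡ 403 (mod 7280).
Verify against each original: 403 mod 7 = 4, 403 mod 5 = 3, 403 mod 16 = 3, 403 mod 13 = 0.

x ≡ 403 (mod 7280).


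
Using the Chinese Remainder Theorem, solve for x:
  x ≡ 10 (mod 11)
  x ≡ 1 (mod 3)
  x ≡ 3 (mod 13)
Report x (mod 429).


Moduli 11, 3, 13 are pairwise coprime; by CRT there is a unique solution modulo M = 11 · 3 · 13 = 429.
Solve pairwise, accumulating the modulus:
  Start with x ≡ 10 (mod 11).
  Combine with x ≡ 1 (mod 3): since gcd(11, 3) = 1, we get a unique residue mod 33.
    Write x = 10 + 11·t and substitute into x ≡ 1 (mod 3): 11·t ≡ 1 − 10 = -9 (mod 3).
    Reduce coefficients mod 3: 2·t ≡ 0 (mod 3).
    The inverse of 2 mod 3 is 2 (since 2·2 = 4 = 1·3 + 1), so t ≡ 2·0 = 0 ≡ 0 (mod 3).
    Then x = 10 + 11·0 = 10, valid modulo lcm(11, 3) = 33: x ≡ 10 (mod 33).
  Combine with x ≡ 3 (mod 13): since gcd(33, 13) = 1, we get a unique residue mod 429.
    Write x = 10 + 33·t and substitute into x ≡ 3 (mod 13): 33·t ≡ 3 − 10 = -7 (mod 13).
    Reduce coefficients mod 13: 7·t ≡ 6 (mod 13).
    The inverse of 7 mod 13 is 2 (since 7·2 = 14 = 1·13 + 1), so t ≡ 2·6 = 12 ≡ 12 (mod 13).
    Then x = 10 + 33·12 = 406, valid modulo lcm(33, 13) = 429: x ≡ 406 (mod 429).
Verify: 406 mod 11 = 10 ✓, 406 mod 3 = 1 ✓, 406 mod 13 = 3 ✓.

x ≡ 406 (mod 429).


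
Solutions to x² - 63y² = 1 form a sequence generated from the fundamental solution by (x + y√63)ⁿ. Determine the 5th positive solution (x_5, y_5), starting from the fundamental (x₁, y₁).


Step 1: Find the fundamental solution (x₁, y₁) of x² - 63y² = 1.
  Expand √63 as a continued fraction. a₀ = ⌊√63⌋ = 7; iterate m_{k+1} = d_k·a_k − m_k, d_{k+1} = (63 − m_{k+1}²)/d_k, a_{k+1} = ⌊(a₀ + m_{k+1})/d_{k+1}⌋ (starting m₀ = 0, d₀ = 1), with convergents p_k = a_k·p_{k-1} + p_{k-2}, q_k = a_k·q_{k-1} + q_{k-2} (p₋₁ = 1, q₋₁ = 0):
  k = 0: a₀ = 7; p₀/q₀ = 7/1; p₀² − 63·q₀² = 49 − 63 = -14.
  k = 1: m = 7, d = 14, a = ⌊(7 + 7)/14⌋ = 1; p/q = (1·7 + 1)/(1·1 + 0) = 8/1; p² − 63·q² = 64 − 63 = 1.
  The first convergent with p² − 63·q² = 1 gives the fundamental solution (x₁, y₁) = (8, 1).
Step 2: Apply the recurrence (x_{n+1}, y_{n+1}) = (x₁x_n + 63y₁y_n, x₁y_n + y₁x_n) repeatedly.
  From (x_1, y_1) = (8, 1): x_2 = 8·8 + 63·1·1 = 127; y_2 = 8·1 + 1·8 = 16.
  From (x_2, y_2) = (127, 16): x_3 = 8·127 + 63·1·16 = 2024; y_3 = 8·16 + 1·127 = 255.
  From (x_3, y_3) = (2024, 255): x_4 = 8·2024 + 63·1·255 = 32257; y_4 = 8·255 + 1·2024 = 4064.
  From (x_4, y_4) = (32257, 4064): x_5 = 8·32257 + 63·1·4064 = 514088; y_5 = 8·4064 + 1·32257 = 64769.
Step 3: Verify x_5² - 63·y_5² = 264286471744 - 264286471743 = 1 (should be 1). ✓

(x_1, y_1) = (8, 1); (x_5, y_5) = (514088, 64769).


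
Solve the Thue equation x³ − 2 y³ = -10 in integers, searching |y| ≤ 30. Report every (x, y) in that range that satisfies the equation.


The equation is x³ - 2y³ = -10. For fixed y, x³ = 2·y³ − 10, so a solution requires the RHS to be a perfect cube.
Strategy: iterate y from -30 to 30, compute RHS = 2·y³ − 10, and check whether it is a (positive or negative) perfect cube.
Check small values of y:
  y = 0: RHS = -10 is not a perfect cube.
  y = 1: RHS = -8 = (-2)³ ⇒ x = -2 works.
  y = -1: RHS = -12 is not a perfect cube.
  y = 2: RHS = 6 is not a perfect cube.
  y = -2: RHS = -26 is not a perfect cube.
  y = 3: RHS = 44 is not a perfect cube.
  y = -3: RHS = -64 = (-4)³ ⇒ x = -4 works.
Continuing the search up to |y| = 30 finds no further solutions beyond those listed.
Collected solutions: (-2, 1), (-4, -3).

Solutions (with |y| ≤ 30): (-2, 1), (-4, -3).


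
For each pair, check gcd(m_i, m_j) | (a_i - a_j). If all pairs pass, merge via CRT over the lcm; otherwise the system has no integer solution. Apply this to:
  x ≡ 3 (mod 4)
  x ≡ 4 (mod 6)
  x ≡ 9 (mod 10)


Moduli 4, 6, 10 are not pairwise coprime, so CRT works modulo lcm(m_i) when all pairwise compatibility conditions hold.
Pairwise compatibility: gcd(m_i, m_j) must divide a_i - a_j for every pair.
Merge one congruence at a time:
  Start: x ≡ 3 (mod 4).
  Combine with x ≡ 4 (mod 6): gcd(4, 6) = 2, and 4 - 3 = 1 is NOT divisible by 2.
    ⇒ system is inconsistent (no integer solution).

No solution (the system is inconsistent).


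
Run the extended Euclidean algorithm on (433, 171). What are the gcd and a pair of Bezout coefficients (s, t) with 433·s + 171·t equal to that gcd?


Euclidean algorithm on (433, 171) — divide until remainder is 0:
  433 = 2 · 171 + 91
  171 = 1 · 91 + 80
  91 = 1 · 80 + 11
  80 = 7 · 11 + 3
  11 = 3 · 3 + 2
  3 = 1 · 2 + 1
  2 = 2 · 1 + 0
gcd(433, 171) = 1.
Track Bezout coefficients alongside the remainders: start with r₀ = 433 = a·1 + b·0 (s = 1, t = 0) and r₁ = 171 = a·0 + b·1 (s = 0, t = 1); each new remainder r_{k+1} = r_{k-1} − q_k·r_k inherits s_{k+1} = s_{k-1} − q_k·s_k, t_{k+1} = t_{k-1} − q_k·t_k, so r_k = a·s_k + b·t_k at every step:
  q = 2: r = 91, s = 1 − 2·0 = 1, t = 0 − 2·1 = -2  (check: 433·1 + 171·(-2) = 91)
  q = 1: r = 80, s = 0 − 1·1 = -1, t = 1 − 1·(-2) = 3  (check: 433·(-1) + 171·3 = 80)
  q = 1: r = 11, s = 1 − 1·(-1) = 2, t = -2 − 1·3 = -5  (check: 433·2 + 171·(-5) = 11)
  q = 7: r = 3, s = -1 − 7·2 = -15, t = 3 − 7·(-5) = 38  (check: 433·(-15) + 171·38 = 3)
  q = 3: r = 2, s = 2 − 3·(-15) = 47, t = -5 − 3·38 = -119  (check: 433·47 + 171·(-119) = 2)
  q = 1: r = 1, s = -15 − 1·47 = -62, t = 38 − 1·(-119) = 157  (check: 433·(-62) + 171·157 = 1)
The row with r = 1 (the gcd) gives the Bezout coefficients s = -62, t = 157.
Result: 433 · (-62) + 171 · (157) = 1.

gcd(433, 171) = 1; s = -62, t = 157 (check: 433·(-62) + 171·157 = 1).


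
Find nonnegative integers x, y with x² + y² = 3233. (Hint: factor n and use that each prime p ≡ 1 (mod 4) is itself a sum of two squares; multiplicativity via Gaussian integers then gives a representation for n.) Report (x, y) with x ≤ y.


Step 1: Factor n = 3233 = 53 · 61.
Step 2: Check the mod-4 condition on each prime factor: 53 ≡ 1 (mod 4), exponent 1; 61 ≡ 1 (mod 4), exponent 1.
All primes ≡ 3 (mod 4) appear to even exponent (or don't appear), so by the two-squares theorem n IS expressible as a sum of two squares.
Step 3: Build a representation. Here n = 53 · 61 is a product of primes ≡ 1 (mod 4). Each prime p ≡ 1 (mod 4) is itself a sum of two squares; find a² by testing p − a² for a perfect square:
  53: 53 − 1² = 52, 53 − 2² = 49 = 7² ⇒ 53 = 2² + 7².
  61: 61 − 1² = 60, 61 − 2² = 57, 61 − 3² = 52, 61 − 4² = 45, 61 − 5² = 36 = 6² ⇒ 61 = 5² + 6².
  Combine using the Brahmagupta–Fibonacci identity (a² + b²)(c² + d²) = (ac − bd)² + (ad + bc)² = (ac + bd)² + (ad − bc)²:
  53 · 61 = 3233: from (2² + 7²)(5² + 6²), take (2·5 − 7·6, 2·6 + 7·5) = (10 − 42, 12 + 35) = (-32, 47); dropping signs (only squares matter) gives (32, 47); check 32² + 47² = 1024 + 2209 = 3233 ✓.
Step 4: Order so x ≤ y and verify: 32² + 47² = 1024 + 2209 = 3233 = n. ✓

n = 3233 = 32² + 47² (one valid representation with x ≤ y).


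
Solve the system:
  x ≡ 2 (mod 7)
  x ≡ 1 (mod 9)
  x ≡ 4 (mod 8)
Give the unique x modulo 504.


Moduli 7, 9, 8 are pairwise coprime; by CRT there is a unique solution modulo M = 7 · 9 · 8 = 504.
Solve pairwise, accumulating the modulus:
  Start with x ≡ 2 (mod 7).
  Combine with x ≡ 1 (mod 9): since gcd(7, 9) = 1, we get a unique residue mod 63.
    Write x = 2 + 7·t and substitute into x ≡ 1 (mod 9): 7·t ≡ 1 − 2 = -1 (mod 9).
    Reduce coefficients mod 9: 7·t ≡ 8 (mod 9).
    The inverse of 7 mod 9 is 4 (since 7·4 = 28 = 3·9 + 1), so t ≡ 4·8 = 32 ≡ 5 (mod 9).
    Then x = 2 + 7·5 = 37, valid modulo lcm(7, 9) = 63: x ≡ 37 (mod 63).
  Combine with x ≡ 4 (mod 8): since gcd(63, 8) = 1, we get a unique residue mod 504.
    Write x = 37 + 63·t and substitute into x ≡ 4 (mod 8): 63·t ≡ 4 − 37 = -33 (mod 8).
    Reduce coefficients mod 8: 7·t ≡ 7 (mod 8).
    The inverse of 7 mod 8 is 7 (since 7·7 = 49 = 6·8 + 1), so t ≡ 7·7 = 49 ≡ 1 (mod 8).
    Then x = 37 + 63·1 = 100, valid modulo lcm(63, 8) = 504: x ≡ 100 (mod 504).
Verify: 100 mod 7 = 2 ✓, 100 mod 9 = 1 ✓, 100 mod 8 = 4 ✓.

x ≡ 100 (mod 504).


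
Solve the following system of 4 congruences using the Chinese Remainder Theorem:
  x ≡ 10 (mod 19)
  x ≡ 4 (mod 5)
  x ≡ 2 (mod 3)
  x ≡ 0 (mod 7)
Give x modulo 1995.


Product of moduli M = 19 · 5 · 3 · 7 = 1995.
Merge one congruence at a time:
  Start: x ≡ 10 (mod 19).
  Combine with x ≡ 4 (mod 5); new modulus lcm = 95.
    Write x = 10 + 19·t and substitute into x ≡ 4 (mod 5): 19·t ≡ 4 − 10 = -6 (mod 5).
    Reduce coefficients mod 5: 4·t ≡ 4 (mod 5).
    The inverse of 4 mod 5 is 4 (since 4·4 = 16 = 3·5 + 1), so t ≡ 4·4 = 16 ≡ 1 (mod 5).
    Then x = 10 + 19·1 = 29, valid modulo lcm(19, 5) = 95: x ≡ 29 (mod 95).
  Combine with x ≡ 2 (mod 3); new modulus lcm = 285.
    Write x = 29 + 95·t and substitute into x ≡ 2 (mod 3): 95·t ≡ 2 − 29 = -27 (mod 3).
    Reduce coefficients mod 3: 2·t ≡ 0 (mod 3).
    The inverse of 2 mod 3 is 2 (since 2·2 = 4 = 1·3 + 1), so t ≡ 2·0 = 0 ≡ 0 (mod 3).
    Then x = 29 + 95·0 = 29, valid modulo lcm(95, 3) = 285: x ≡ 29 (mod 285).
  Combine with x ≡ 0 (mod 7); new modulus lcm = 1995.
    Write x = 29 + 285·t and substitute into x ≡ 0 (mod 7): 285·t ≡ 0 − 29 = -29 (mod 7).
    Reduce coefficients mod 7: 5·t ≡ 6 (mod 7).
    The inverse of 5 mod 7 is 3 (since 5·3 = 15 = 2·7 + 1), so t ≡ 3·6 = 18 ≡ 4 (mod 7).
    Then x = 29 + 285·4 = 1169, valid modulo lcm(285, 7) = 1995: x ≡ 1169 (mod 1995).
Verify against each original: 1169 mod 19 = 10, 1169 mod 5 = 4, 1169 mod 3 = 2, 1169 mod 7 = 0.

x ≡ 1169 (mod 1995).


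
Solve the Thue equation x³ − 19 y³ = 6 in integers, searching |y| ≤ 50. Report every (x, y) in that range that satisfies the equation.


The equation is x³ - 19y³ = 6. For fixed y, x³ = 19·y³ + 6, so a solution requires the RHS to be a perfect cube.
Strategy: iterate y from -50 to 50, compute RHS = 19·y³ + 6, and check whether it is a (positive or negative) perfect cube.
Check small values of y:
  y = 0: RHS = 6 is not a perfect cube.
  y = 1: RHS = 25 is not a perfect cube.
  y = -1: RHS = -13 is not a perfect cube.
  y = 2: RHS = 158 is not a perfect cube.
  y = -2: RHS = -146 is not a perfect cube.
  y = 3: RHS = 519 is not a perfect cube.
  y = -3: RHS = -507 is not a perfect cube.
Continuing the search up to |y| = 50 finds no solutions either.
No (x, y) in the scanned range satisfies the equation.

No integer solutions with |y| ≤ 50.


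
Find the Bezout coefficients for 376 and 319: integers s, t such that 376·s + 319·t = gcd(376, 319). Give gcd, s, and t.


Euclidean algorithm on (376, 319) — divide until remainder is 0:
  376 = 1 · 319 + 57
  319 = 5 · 57 + 34
  57 = 1 · 34 + 23
  34 = 1 · 23 + 11
  23 = 2 · 11 + 1
  11 = 11 · 1 + 0
gcd(376, 319) = 1.
Track Bezout coefficients alongside the remainders: start with r₀ = 376 = a·1 + b·0 (s = 1, t = 0) and r₁ = 319 = a·0 + b·1 (s = 0, t = 1); each new remainder r_{k+1} = r_{k-1} − q_k·r_k inherits s_{k+1} = s_{k-1} − q_k·s_k, t_{k+1} = t_{k-1} − q_k·t_k, so r_k = a·s_k + b·t_k at every step:
  q = 1: r = 57, s = 1 − 1·0 = 1, t = 0 − 1·1 = -1  (check: 376·1 + 319·(-1) = 57)
  q = 5: r = 34, s = 0 − 5·1 = -5, t = 1 − 5·(-1) = 6  (check: 376·(-5) + 319·6 = 34)
  q = 1: r = 23, s = 1 − 1·(-5) = 6, t = -1 − 1·6 = -7  (check: 376·6 + 319·(-7) = 23)
  q = 1: r = 11, s = -5 − 1·6 = -11, t = 6 − 1·(-7) = 13  (check: 376·(-11) + 319·13 = 11)
  q = 2: r = 1, s = 6 − 2·(-11) = 28, t = -7 − 2·13 = -33  (check: 376·28 + 319·(-33) = 1)
The row with r = 1 (the gcd) gives the Bezout coefficients s = 28, t = -33.
Result: 376 · (28) + 319 · (-33) = 1.

gcd(376, 319) = 1; s = 28, t = -33 (check: 376·28 + 319·(-33) = 1).
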